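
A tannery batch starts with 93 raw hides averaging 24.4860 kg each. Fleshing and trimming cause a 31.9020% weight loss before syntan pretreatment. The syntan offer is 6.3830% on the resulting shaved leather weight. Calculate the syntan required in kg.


Total_raw = N * avg_wt = 93 * 24.4860 = 2277.1980 kg
Substrate = Total_raw * (1 - loss/100) = 2277.1980 * (1 - 31.9020/100) = 1550.7263 kg
Syntan = Substrate * pct / 100 = 1550.7263 * 6.3830 / 100 = 98.9829 kg


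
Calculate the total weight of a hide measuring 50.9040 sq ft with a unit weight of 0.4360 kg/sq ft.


Formula: Weight = area * weight_per_sqft
Substituting: Weight = 50.9040 * 0.4360
Result: 22.1941 kg


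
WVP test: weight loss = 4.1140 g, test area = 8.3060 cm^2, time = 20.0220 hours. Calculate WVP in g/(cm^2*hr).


Formula: WVP = loss / (area * time)
Substituting: WVP = 4.1140 / (8.3060 * 20.0220)
Result: 0.024738 g/(cm^2*hr)


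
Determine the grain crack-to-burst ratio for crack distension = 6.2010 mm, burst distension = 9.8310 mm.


Formula: Ratio = crack / burst
Substituting: Ratio = 6.2010 / 9.8310
Result: 0.6308


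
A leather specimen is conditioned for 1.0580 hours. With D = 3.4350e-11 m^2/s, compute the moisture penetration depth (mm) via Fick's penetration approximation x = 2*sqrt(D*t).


t = 1.0580 hr * 3600 = 3808.8000 s
D * t = 3.4350e-11 * 3808.8000 = 1.3083e-07
x = 2 * sqrt(D*t) = 2 * sqrt(1.3083e-07) = 7.2341e-04 m = 0.7234 mm


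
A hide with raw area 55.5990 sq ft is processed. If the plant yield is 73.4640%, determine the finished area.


Formula: finished = raw * yield / 100
Substituting: finished = 55.5990 * 73.4640 / 100
Result: 40.8452 sq ft


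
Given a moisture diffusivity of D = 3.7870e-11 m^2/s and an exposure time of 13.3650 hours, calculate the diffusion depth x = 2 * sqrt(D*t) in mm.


t = 13.3650 hr * 3600 = 48114.0000 s
D * t = 3.7870e-11 * 48114.0000 = 1.8221e-06
x = 2 * sqrt(D*t) = 2 * sqrt(1.8221e-06) = 0.00269969 m = 2.6997 mm


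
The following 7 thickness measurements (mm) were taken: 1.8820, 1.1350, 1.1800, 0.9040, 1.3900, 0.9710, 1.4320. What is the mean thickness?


Formula: Average = sum / n
Substituting: Average = 8.8940 / 7
Result: 1.2706 mm


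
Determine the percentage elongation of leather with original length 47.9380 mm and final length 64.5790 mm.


Formula: Elongation = (Lf - L0) / L0 * 100
Substituting: Elongation = (64.5790 - 47.9380) / 47.9380 * 100
Result: 34.7136 %


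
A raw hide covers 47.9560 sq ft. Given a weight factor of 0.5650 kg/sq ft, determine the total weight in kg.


Formula: Weight = area * weight_per_sqft
Substituting: Weight = 47.9560 * 0.5650
Result: 27.0951 kg


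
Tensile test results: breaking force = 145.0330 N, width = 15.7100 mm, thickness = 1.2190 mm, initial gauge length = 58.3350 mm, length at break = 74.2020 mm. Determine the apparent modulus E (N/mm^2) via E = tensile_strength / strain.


TS = F / (w * t) = 145.0330 / (15.7100 * 1.2190) = 7.5733 N/mm^2
strain = (Lf - L0) / L0 = (74.2020 - 58.3350) / 58.3350 = 0.2720
E = TS / strain = 7.5733 / 0.2720 = 27.8433 N/mm^2


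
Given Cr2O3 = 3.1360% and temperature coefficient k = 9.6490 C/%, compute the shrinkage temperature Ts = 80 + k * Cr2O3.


Formula: Ts = 80 + k * Cr2O3
Substituting: Ts = 80 + 9.6490 * 3.1360
Result: 110.2593 C


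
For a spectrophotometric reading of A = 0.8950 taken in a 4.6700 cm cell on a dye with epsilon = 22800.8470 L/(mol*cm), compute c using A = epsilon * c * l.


Formula: c = A / (epsilon * l)
Substituting: c = 0.8950 / (22800.8470 * 4.6700)
Result: 8.4053e-06 mol/L


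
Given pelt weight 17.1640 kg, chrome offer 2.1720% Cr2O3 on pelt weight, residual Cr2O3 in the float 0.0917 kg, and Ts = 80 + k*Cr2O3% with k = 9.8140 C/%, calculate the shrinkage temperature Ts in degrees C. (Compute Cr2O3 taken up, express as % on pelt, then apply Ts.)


Offered = pelt * offer_pct / 100 = 17.1640 * 2.1720 / 100 = 0.3728 kg
Uptake = offered - residual = 0.3728 - 0.0917 = 0.2811 kg
Cr2O3% on pelt = uptake / pelt * 100 = 0.2811 / 17.1640 * 100 = 1.6377 %
Ts = 80 + k * Cr2O3% = 80 + 9.8140 * 1.6377 = 96.0728 C


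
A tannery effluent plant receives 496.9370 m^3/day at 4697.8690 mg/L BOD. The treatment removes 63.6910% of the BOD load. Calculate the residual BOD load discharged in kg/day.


Load_in = volume * conc / 1000 = 496.9370 * 4697.8690 / 1000 = 2334.5449 kg/day
Removed = Load_in * eff / 100 = 2334.5449 * 63.6910 / 100 = 1486.8950 kg/day
Load_out = Load_in - Removed = 2334.5449 - 1486.8950 = 847.6499 kg/day


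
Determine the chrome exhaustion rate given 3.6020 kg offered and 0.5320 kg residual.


Formula: Uptake = (offered - residual) / offered * 100
Substituting: Uptake = (3.6020 - 0.5320) / 3.6020 * 100
Result: 85.2304 %


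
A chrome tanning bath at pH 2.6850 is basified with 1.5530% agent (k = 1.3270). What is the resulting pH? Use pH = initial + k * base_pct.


Formula: pH_final = pH_initial + k * base_pct
Substituting: pH_final = 2.6850 + 1.3270 * 1.5530
Result: 4.7458


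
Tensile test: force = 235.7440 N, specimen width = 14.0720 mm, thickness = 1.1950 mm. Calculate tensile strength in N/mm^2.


Formula: TS = force / (width * thickness)
Substituting: TS = 235.7440 / (14.0720 * 1.1950)
Result: 14.0190 N/mm^2


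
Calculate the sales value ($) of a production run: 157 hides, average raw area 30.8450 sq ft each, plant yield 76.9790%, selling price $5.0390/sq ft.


Raw_total = N * avg_area = 157 * 30.8450 = 4842.6650 sq ft
Finished = Raw_total * yield / 100 = 4842.6650 * 76.9790 / 100 = 3727.8351 sq ft
Value = Finished * price = 3727.8351 * 5.0390 = 18784.5610 $


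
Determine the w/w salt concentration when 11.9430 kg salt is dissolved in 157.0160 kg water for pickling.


Formula: Conc = salt / (water + salt) * 100
Substituting: Conc = 11.9430 / (157.0160 + 11.9430) * 100
Result: 7.0686 %


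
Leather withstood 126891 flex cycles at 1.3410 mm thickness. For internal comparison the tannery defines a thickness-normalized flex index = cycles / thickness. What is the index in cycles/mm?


Formula: Index = cycles / thickness
Substituting: Index = 126891 / 1.3410
Result: 94624.1611 cycles/mm


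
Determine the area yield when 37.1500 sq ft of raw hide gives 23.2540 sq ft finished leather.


Formula: Yield = finished / raw * 100
Substituting: Yield = 23.2540 / 37.1500 * 100
Result: 62.5949 %


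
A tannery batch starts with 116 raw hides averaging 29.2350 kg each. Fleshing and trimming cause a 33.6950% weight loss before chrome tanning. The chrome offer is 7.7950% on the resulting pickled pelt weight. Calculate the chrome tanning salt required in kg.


Total_raw = N * avg_wt = 116 * 29.2350 = 3391.2600 kg
Substrate = Total_raw * (1 - loss/100) = 3391.2600 * (1 - 33.6950/100) = 2248.5749 kg
Chrome = Substrate * pct / 100 = 2248.5749 * 7.7950 / 100 = 175.2764 kg


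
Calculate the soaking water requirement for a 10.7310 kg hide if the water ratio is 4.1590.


Formula: Water = hide_weight * ratio
Substituting: Water = 10.7310 * 4.1590
Result: 44.6302 kg


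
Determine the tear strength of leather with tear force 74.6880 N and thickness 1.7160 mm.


Formula: Tear strength = force / thickness
Substituting: Tear strength = 74.6880 / 1.7160
Result: 43.5245 N/mm


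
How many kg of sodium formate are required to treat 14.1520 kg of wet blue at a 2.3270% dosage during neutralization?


Formula: Neutralizer = substrate * pct / 100
Substituting: Neutralizer = 14.1520 * 2.3270 / 100
Result: 0.3293 kg


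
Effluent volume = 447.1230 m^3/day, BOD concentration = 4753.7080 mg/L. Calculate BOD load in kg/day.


Formula: BOD_load = volume * conc / 1000
Substituting: BOD_load = 447.1230 * 4753.7080 / 1000
Result: 2125.4922 kg/day


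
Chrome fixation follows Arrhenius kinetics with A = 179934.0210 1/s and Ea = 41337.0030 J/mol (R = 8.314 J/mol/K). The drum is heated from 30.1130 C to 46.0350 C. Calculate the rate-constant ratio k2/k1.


T1 = 30.1130 + 273.15 = 303.2630 K; T2 = 46.0350 + 273.15 = 319.1850 K
k1 = A * exp(-Ea/(R*T1)) = 179934.0210 * exp(-41337.0030/(8.314*303.2630)) = 0.0136423 1/s
k2 = A * exp(-Ea/(R*T2)) = 179934.0210 * exp(-41337.0030/(8.314*319.1850)) = 0.0309077 1/s
k2/k1 = 0.0309077 / 0.0136423 = 2.2656


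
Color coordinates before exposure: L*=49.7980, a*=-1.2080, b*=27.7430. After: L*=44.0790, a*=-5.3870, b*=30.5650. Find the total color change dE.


dL = -5.7190, da = -4.1790, db = 2.8220
dE = sqrt((-5.7190)^2 + (-4.1790)^2 + 2.8220^2) = 7.6246


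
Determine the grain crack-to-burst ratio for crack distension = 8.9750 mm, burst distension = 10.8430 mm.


Formula: Ratio = crack / burst
Substituting: Ratio = 8.9750 / 10.8430
Result: 0.8277


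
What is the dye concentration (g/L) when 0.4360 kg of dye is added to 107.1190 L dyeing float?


Formula: Conc = dye_mass(kg) / volume(L) * 1000
Substituting: Conc = 0.4360 / 107.1190 * 1000
Result: 4.0702 g/L


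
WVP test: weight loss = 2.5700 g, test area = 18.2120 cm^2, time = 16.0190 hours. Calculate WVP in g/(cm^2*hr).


Formula: WVP = loss / (area * time)
Substituting: WVP = 2.5700 / (18.2120 * 16.0190)
Result: 0.00880927 g/(cm^2*hr)


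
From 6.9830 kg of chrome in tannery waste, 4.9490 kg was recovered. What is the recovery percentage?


Formula: Recovery = recovered / input * 100
Substituting: Recovery = 4.9490 / 6.9830 * 100
Result: 70.8721 %


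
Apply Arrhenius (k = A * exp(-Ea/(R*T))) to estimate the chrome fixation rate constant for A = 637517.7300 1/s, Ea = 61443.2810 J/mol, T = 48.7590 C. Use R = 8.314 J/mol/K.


T_K = T_C + 273.15 = 48.7590 + 273.15 = 321.9090 K
exponent = -Ea / (R * T_K) = -61443.2810 / (8.314 * 321.9090) = -22.9579
k = A * exp(exponent) = 637517.7300 * exp(-22.9579) = 6.8238e-05 1/s


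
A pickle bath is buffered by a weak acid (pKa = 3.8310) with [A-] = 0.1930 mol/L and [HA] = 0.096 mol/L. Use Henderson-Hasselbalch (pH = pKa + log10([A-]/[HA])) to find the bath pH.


ratio = [A-] / [HA] = 0.1930 / 0.096 = 2.0104
log10(ratio) = 0.3033
pH = pKa + log10(ratio) = 3.8310 + 0.3033 = 4.1343


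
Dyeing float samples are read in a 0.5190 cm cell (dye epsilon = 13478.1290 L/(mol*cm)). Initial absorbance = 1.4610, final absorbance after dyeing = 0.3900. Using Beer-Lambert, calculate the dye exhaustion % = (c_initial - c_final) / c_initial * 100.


c_initial = A_i / (epsilon * l) = 1.4610 / (13478.1290 * 0.5190) = 2.0886e-04 mol/L
c_final = A_f / (epsilon * l) = 0.3900 / (13478.1290 * 0.5190) = 5.5753e-05 mol/L
Exhaustion = (c_initial - c_final) / c_initial * 100 = (2.0886e-04 - 5.5753e-05) / 2.0886e-04 * 100 = 73.3060 %


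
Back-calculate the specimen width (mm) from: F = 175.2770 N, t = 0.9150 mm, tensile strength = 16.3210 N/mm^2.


Formula: w = F / (TS * t)
Substituting: w = 175.2770 / (16.3210 * 0.9150)
Result: 11.7370 mm


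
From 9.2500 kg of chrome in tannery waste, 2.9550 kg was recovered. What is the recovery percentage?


Formula: Recovery = recovered / input * 100
Substituting: Recovery = 2.9550 / 9.2500 * 100
Result: 31.9459 %


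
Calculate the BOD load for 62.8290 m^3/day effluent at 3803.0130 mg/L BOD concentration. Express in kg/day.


Formula: BOD_load = volume * conc / 1000
Substituting: BOD_load = 62.8290 * 3803.0130 / 1000
Result: 238.9395 kg/day


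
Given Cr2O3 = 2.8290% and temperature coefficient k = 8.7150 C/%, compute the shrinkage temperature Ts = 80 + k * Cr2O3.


Formula: Ts = 80 + k * Cr2O3
Substituting: Ts = 80 + 8.7150 * 2.8290
Result: 104.6547 C


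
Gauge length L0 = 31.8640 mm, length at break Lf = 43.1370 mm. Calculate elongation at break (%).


Formula: Elongation = (Lf - L0) / L0 * 100
Substituting: Elongation = (43.1370 - 31.8640) / 31.8640 * 100
Result: 35.3785 %


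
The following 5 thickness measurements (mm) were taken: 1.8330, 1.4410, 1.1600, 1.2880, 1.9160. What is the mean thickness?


Formula: Average = sum / n
Substituting: Average = 7.6380 / 5
Result: 1.5276 mm


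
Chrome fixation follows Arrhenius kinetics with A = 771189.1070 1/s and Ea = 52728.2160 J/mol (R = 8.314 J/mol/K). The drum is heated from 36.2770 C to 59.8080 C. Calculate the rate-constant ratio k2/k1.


T1 = 36.2770 + 273.15 = 309.4270 K; T2 = 59.8080 + 273.15 = 332.9580 K
k1 = A * exp(-Ea/(R*T1)) = 771189.1070 * exp(-52728.2160/(8.314*309.4270)) = 9.6771e-04 1/s
k2 = A * exp(-Ea/(R*T2)) = 771189.1070 * exp(-52728.2160/(8.314*332.9580)) = 0.00411936 1/s
k2/k1 = 0.00411936 / 9.6771e-04 = 4.2568


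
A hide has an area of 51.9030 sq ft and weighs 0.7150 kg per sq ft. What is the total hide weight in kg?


Formula: Weight = area * weight_per_sqft
Substituting: Weight = 51.9030 * 0.7150
Result: 37.1106 kg


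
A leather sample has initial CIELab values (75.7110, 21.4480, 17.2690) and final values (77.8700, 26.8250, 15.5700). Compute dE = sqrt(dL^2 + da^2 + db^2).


dL = 2.1590, da = 5.3770, db = -1.6990
dE = sqrt(2.1590^2 + 5.3770^2 + (-1.6990)^2) = 6.0382


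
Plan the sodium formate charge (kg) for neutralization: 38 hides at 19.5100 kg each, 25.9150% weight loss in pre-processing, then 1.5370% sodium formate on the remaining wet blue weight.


Total_raw = N * avg_wt = 38 * 19.5100 = 741.3800 kg
Substrate = Total_raw * (1 - loss/100) = 741.3800 * (1 - 25.9150/100) = 549.2514 kg
Neutralizer = Substrate * pct / 100 = 549.2514 * 1.5370 / 100 = 8.4420 kg


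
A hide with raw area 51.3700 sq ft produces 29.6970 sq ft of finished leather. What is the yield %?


Formula: Yield = finished / raw * 100
Substituting: Yield = 29.6970 / 51.3700 * 100
Result: 57.8100 %


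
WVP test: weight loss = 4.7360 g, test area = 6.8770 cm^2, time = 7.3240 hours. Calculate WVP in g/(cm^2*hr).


Formula: WVP = loss / (area * time)
Substituting: WVP = 4.7360 / (6.8770 * 7.3240)
Result: 0.0940295 g/(cm^2*hr)


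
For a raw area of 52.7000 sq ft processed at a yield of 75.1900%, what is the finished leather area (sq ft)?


Formula: finished = raw * yield / 100
Substituting: finished = 52.7000 * 75.1900 / 100
Result: 39.6251 sq ft


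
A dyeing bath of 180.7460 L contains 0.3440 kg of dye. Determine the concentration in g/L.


Formula: Conc = dye_mass(kg) / volume(L) * 1000
Substituting: Conc = 0.3440 / 180.7460 * 1000
Result: 1.9032 g/L


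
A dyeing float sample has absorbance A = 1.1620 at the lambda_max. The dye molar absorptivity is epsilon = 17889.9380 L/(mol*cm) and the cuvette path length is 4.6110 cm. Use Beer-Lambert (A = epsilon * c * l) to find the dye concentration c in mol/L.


Formula: c = A / (epsilon * l)
Substituting: c = 1.1620 / (17889.9380 * 4.6110)
Result: 1.4086e-05 mol/L


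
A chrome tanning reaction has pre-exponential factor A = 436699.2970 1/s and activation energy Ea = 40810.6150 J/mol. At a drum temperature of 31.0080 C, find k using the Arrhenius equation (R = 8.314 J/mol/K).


T_K = T_C + 273.15 = 31.0080 + 273.15 = 304.1580 K
exponent = -Ea / (R * T_K) = -40810.6150 / (8.314 * 304.1580) = -16.1385
k = A * exp(exponent) = 436699.2970 * exp(-16.1385) = 0.0427868 1/s


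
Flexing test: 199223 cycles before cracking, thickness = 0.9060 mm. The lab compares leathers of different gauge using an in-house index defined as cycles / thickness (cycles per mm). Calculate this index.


Formula: Index = cycles / thickness
Substituting: Index = 199223 / 0.9060
Result: 219892.9360 cycles/mm


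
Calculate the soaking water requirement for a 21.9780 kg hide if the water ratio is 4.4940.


Formula: Water = hide_weight * ratio
Substituting: Water = 21.9780 * 4.4940
Result: 98.7691 kg


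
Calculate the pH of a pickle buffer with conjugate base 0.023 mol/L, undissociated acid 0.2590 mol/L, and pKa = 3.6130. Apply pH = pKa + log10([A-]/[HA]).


ratio = [A-] / [HA] = 0.023 / 0.2590 = 0.0888031
log10(ratio) = -1.0516
pH = pKa + log10(ratio) = 3.6130 - 1.0516 = 2.5614


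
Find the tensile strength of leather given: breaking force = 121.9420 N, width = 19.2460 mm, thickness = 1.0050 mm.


Formula: TS = force / (width * thickness)
Substituting: TS = 121.9420 / (19.2460 * 1.0050)
Result: 6.3044 N/mm^2


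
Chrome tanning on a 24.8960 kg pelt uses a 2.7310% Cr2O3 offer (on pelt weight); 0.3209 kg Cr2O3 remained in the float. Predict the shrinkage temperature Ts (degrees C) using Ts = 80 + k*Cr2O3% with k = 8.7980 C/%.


Offered = pelt * offer_pct / 100 = 24.8960 * 2.7310 / 100 = 0.6799 kg
Uptake = offered - residual = 0.6799 - 0.3209 = 0.3590 kg
Cr2O3% on pelt = uptake / pelt * 100 = 0.3590 / 24.8960 * 100 = 1.4420 %
Ts = 80 + k * Cr2O3% = 80 + 8.7980 * 1.4420 = 92.6870 C


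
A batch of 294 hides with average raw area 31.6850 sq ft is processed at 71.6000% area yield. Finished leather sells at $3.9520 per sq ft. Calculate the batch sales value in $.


Raw_total = N * avg_area = 294 * 31.6850 = 9315.3900 sq ft
Finished = Raw_total * yield / 100 = 9315.3900 * 71.6000 / 100 = 6669.8192 sq ft
Value = Finished * price = 6669.8192 * 3.9520 = 26359.1256 $


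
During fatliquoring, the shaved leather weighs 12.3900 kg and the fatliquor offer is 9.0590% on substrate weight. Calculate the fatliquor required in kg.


Formula: Fat = substrate * pct / 100
Substituting: Fat = 12.3900 * 9.0590 / 100
Result: 1.1224 kg


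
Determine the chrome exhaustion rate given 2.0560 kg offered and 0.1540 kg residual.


Formula: Uptake = (offered - residual) / offered * 100
Substituting: Uptake = (2.0560 - 0.1540) / 2.0560 * 100
Result: 92.5097 %


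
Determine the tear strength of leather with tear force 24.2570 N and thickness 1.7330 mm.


Formula: Tear strength = force / thickness
Substituting: Tear strength = 24.2570 / 1.7330
Result: 13.9971 N/mm


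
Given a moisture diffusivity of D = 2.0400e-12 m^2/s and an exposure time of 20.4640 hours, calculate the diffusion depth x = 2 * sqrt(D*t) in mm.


t = 20.4640 hr * 3600 = 73670.4000 s
D * t = 2.0400e-12 * 73670.4000 = 1.5029e-07
x = 2 * sqrt(D*t) = 2 * sqrt(1.5029e-07) = 7.7534e-04 m = 0.7753 mm


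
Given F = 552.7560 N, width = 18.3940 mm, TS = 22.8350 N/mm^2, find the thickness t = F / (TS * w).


Formula: t = F / (TS * w)
Substituting: t = 552.7560 / (22.8350 * 18.3940)
Result: 1.3160 mm


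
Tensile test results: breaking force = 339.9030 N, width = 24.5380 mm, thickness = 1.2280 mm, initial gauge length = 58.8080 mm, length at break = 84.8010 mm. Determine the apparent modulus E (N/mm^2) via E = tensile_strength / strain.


TS = F / (w * t) = 339.9030 / (24.5380 * 1.2280) = 11.2802 N/mm^2
strain = (Lf - L0) / L0 = (84.8010 - 58.8080) / 58.8080 = 0.4420
E = TS / strain = 11.2802 / 0.4420 = 25.5210 N/mm^2


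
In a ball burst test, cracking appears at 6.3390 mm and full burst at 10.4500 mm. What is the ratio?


Formula: Ratio = crack / burst
Substituting: Ratio = 6.3390 / 10.4500
Result: 0.6066


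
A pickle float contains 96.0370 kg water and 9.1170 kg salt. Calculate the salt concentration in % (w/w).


Formula: Conc = salt / (water + salt) * 100
Substituting: Conc = 9.1170 / (96.0370 + 9.1170) * 100
Result: 8.6701 %


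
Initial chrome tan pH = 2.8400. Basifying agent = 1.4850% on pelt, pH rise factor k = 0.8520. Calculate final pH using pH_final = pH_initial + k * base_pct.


Formula: pH_final = pH_initial + k * base_pct
Substituting: pH_final = 2.8400 + 0.8520 * 1.4850
Result: 4.1052


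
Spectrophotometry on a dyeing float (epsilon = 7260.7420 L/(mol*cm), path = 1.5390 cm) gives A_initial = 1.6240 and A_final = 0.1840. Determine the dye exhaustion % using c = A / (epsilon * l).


c_initial = A_i / (epsilon * l) = 1.6240 / (7260.7420 * 1.5390) = 1.4533e-04 mol/L
c_final = A_f / (epsilon * l) = 0.1840 / (7260.7420 * 1.5390) = 1.6466e-05 mol/L
Exhaustion = (c_initial - c_final) / c_initial * 100 = (1.4533e-04 - 1.6466e-05) / 1.4533e-04 * 100 = 88.6700 %


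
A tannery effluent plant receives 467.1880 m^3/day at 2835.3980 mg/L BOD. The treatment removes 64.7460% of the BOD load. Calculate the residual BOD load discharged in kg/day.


Load_in = volume * conc / 1000 = 467.1880 * 2835.3980 / 1000 = 1324.6639 kg/day
Removed = Load_in * eff / 100 = 1324.6639 * 64.7460 / 100 = 857.6669 kg/day
Load_out = Load_in - Removed = 1324.6639 - 857.6669 = 466.9970 kg/day


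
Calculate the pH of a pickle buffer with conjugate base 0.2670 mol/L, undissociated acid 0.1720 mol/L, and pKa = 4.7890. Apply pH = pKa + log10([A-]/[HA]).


ratio = [A-] / [HA] = 0.2670 / 0.1720 = 1.5523
log10(ratio) = 0.1910
pH = pKa + log10(ratio) = 4.7890 + 0.1910 = 4.9800


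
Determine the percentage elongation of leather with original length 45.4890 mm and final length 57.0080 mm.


Formula: Elongation = (Lf - L0) / L0 * 100
Substituting: Elongation = (57.0080 - 45.4890) / 45.4890 * 100
Result: 25.3226 %


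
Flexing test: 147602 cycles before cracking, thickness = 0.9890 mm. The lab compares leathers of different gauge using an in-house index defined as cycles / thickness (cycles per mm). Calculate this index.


Formula: Index = cycles / thickness
Substituting: Index = 147602 / 0.9890
Result: 149243.6805 cycles/mm


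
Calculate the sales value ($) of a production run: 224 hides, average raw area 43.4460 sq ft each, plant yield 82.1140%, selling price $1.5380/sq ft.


Raw_total = N * avg_area = 224 * 43.4460 = 9731.9040 sq ft
Finished = Raw_total * yield / 100 = 9731.9040 * 82.1140 / 100 = 7991.2557 sq ft
Value = Finished * price = 7991.2557 * 1.5380 = 12290.5512 $


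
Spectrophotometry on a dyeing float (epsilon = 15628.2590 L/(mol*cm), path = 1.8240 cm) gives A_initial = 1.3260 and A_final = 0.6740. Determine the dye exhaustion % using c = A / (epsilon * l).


c_initial = A_i / (epsilon * l) = 1.3260 / (15628.2590 * 1.8240) = 4.6517e-05 mol/L
c_final = A_f / (epsilon * l) = 0.6740 / (15628.2590 * 1.8240) = 2.3644e-05 mol/L
Exhaustion = (c_initial - c_final) / c_initial * 100 = (4.6517e-05 - 2.3644e-05) / 4.6517e-05 * 100 = 49.1704 %


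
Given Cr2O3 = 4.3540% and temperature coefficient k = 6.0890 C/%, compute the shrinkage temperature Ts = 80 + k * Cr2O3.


Formula: Ts = 80 + k * Cr2O3
Substituting: Ts = 80 + 6.0890 * 4.3540
Result: 106.5115 C


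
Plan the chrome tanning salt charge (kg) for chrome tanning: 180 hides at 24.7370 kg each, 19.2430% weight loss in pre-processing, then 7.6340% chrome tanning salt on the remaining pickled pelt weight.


Total_raw = N * avg_wt = 180 * 24.7370 = 4452.6600 kg
Substrate = Total_raw * (1 - loss/100) = 4452.6600 * (1 - 19.2430/100) = 3595.8346 kg
Chrome = Substrate * pct / 100 = 3595.8346 * 7.6340 / 100 = 274.5060 kg


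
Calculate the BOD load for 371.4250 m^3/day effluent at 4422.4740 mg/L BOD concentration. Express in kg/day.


Formula: BOD_load = volume * conc / 1000
Substituting: BOD_load = 371.4250 * 4422.4740 / 1000
Result: 1642.6174 kg/day


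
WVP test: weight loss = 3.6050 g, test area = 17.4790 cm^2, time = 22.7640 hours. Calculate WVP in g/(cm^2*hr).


Formula: WVP = loss / (area * time)
Substituting: WVP = 3.6050 / (17.4790 * 22.7640)
Result: 0.00906025 g/(cm^2*hr)


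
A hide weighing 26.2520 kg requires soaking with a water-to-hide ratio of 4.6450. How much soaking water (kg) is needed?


Formula: Water = hide_weight * ratio
Substituting: Water = 26.2520 * 4.6450
Result: 121.9405 kg


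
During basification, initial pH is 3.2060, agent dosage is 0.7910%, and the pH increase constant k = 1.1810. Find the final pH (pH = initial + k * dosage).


Formula: pH_final = pH_initial + k * base_pct
Substituting: pH_final = 3.2060 + 1.1810 * 0.7910
Result: 4.1402


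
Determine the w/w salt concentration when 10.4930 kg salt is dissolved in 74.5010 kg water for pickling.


Formula: Conc = salt / (water + salt) * 100
Substituting: Conc = 10.4930 / (74.5010 + 10.4930) * 100
Result: 12.3456 %


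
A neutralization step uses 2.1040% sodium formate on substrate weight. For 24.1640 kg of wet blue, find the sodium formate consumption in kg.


Formula: Neutralizer = substrate * pct / 100
Substituting: Neutralizer = 24.1640 * 2.1040 / 100
Result: 0.5084 kg


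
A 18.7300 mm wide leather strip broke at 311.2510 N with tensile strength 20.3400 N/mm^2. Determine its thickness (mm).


Formula: t = F / (TS * w)
Substituting: t = 311.2510 / (20.3400 * 18.7300)
Result: 0.8170 mm


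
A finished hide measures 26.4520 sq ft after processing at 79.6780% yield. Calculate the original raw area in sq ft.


Formula: raw = finished * 100 / yield
Substituting: raw = 26.4520 * 100 / 79.6780
Result: 33.1986 sq ft


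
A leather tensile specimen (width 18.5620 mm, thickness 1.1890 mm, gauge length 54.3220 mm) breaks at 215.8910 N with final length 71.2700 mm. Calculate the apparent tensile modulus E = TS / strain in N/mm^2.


TS = F / (w * t) = 215.8910 / (18.5620 * 1.1890) = 9.7820 N/mm^2
strain = (Lf - L0) / L0 = (71.2700 - 54.3220) / 54.3220 = 0.3120
E = TS / strain = 9.7820 / 0.3120 = 31.3534 N/mm^2


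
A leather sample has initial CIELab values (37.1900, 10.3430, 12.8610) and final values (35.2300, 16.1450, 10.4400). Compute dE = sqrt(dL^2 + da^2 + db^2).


dL = -1.9600, da = 5.8020, db = -2.4210
dE = sqrt((-1.9600)^2 + 5.8020^2 + (-2.4210)^2) = 6.5853


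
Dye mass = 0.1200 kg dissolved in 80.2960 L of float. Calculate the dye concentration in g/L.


Formula: Conc = dye_mass(kg) / volume(L) * 1000
Substituting: Conc = 0.1200 / 80.2960 * 1000
Result: 1.4945 g/L


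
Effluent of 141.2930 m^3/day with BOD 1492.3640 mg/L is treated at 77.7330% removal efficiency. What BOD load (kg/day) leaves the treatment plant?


Load_in = volume * conc / 1000 = 141.2930 * 1492.3640 / 1000 = 210.8606 kg/day
Removed = Load_in * eff / 100 = 210.8606 * 77.7330 / 100 = 163.9083 kg/day
Load_out = Load_in - Removed = 210.8606 - 163.9083 = 46.9523 kg/day


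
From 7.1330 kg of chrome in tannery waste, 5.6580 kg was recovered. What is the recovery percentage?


Formula: Recovery = recovered / input * 100
Substituting: Recovery = 5.6580 / 7.1330 * 100
Result: 79.3215 %


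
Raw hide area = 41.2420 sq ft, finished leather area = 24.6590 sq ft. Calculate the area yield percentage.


Formula: Yield = finished / raw * 100
Substituting: Yield = 24.6590 / 41.2420 * 100
Result: 59.7910 %


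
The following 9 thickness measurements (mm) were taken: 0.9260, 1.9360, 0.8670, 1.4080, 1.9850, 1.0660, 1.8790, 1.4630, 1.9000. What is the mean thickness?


Formula: Average = sum / n
Substituting: Average = 13.4300 / 9
Result: 1.4922 mm


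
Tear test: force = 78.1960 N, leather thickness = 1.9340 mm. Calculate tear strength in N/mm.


Formula: Tear strength = force / thickness
Substituting: Tear strength = 78.1960 / 1.9340
Result: 40.4323 N/mm


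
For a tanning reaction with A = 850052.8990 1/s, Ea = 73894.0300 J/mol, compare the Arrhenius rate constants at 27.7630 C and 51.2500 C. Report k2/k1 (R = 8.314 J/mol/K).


T1 = 27.7630 + 273.15 = 300.9130 K; T2 = 51.2500 + 273.15 = 324.4000 K
k1 = A * exp(-Ea/(R*T1)) = 850052.8990 * exp(-73894.0300/(8.314*300.9130)) = 1.2645e-07 1/s
k2 = A * exp(-Ea/(R*T2)) = 850052.8990 * exp(-73894.0300/(8.314*324.4000)) = 1.0731e-06 1/s
k2/k1 = 1.0731e-06 / 1.2645e-07 = 8.4865


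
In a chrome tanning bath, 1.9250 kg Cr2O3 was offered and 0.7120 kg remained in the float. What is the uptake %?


Formula: Uptake = (offered - residual) / offered * 100
Substituting: Uptake = (1.9250 - 0.7120) / 1.9250 * 100
Result: 63.0130 %


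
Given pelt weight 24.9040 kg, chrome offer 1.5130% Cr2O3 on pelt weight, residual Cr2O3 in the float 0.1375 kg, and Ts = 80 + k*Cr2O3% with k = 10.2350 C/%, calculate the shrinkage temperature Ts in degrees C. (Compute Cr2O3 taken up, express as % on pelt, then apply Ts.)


Offered = pelt * offer_pct / 100 = 24.9040 * 1.5130 / 100 = 0.3768 kg
Uptake = offered - residual = 0.3768 - 0.1375 = 0.2393 kg
Cr2O3% on pelt = uptake / pelt * 100 = 0.2393 / 24.9040 * 100 = 0.9609 %
Ts = 80 + k * Cr2O3% = 80 + 10.2350 * 0.9609 = 89.8346 C


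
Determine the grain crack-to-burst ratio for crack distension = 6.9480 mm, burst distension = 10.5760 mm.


Formula: Ratio = crack / burst
Substituting: Ratio = 6.9480 / 10.5760
Result: 0.6570


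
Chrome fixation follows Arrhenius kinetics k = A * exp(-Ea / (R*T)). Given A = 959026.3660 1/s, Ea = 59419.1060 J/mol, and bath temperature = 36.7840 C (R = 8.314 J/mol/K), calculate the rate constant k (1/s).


T_K = T_C + 273.15 = 36.7840 + 273.15 = 309.9340 K
exponent = -Ea / (R * T_K) = -59419.1060 / (8.314 * 309.9340) = -23.0593
k = A * exp(exponent) = 959026.3660 * exp(-23.0593) = 9.2744e-05 1/s


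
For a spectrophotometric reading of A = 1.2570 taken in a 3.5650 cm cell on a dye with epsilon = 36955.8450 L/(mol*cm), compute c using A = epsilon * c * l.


Formula: c = A / (epsilon * l)
Substituting: c = 1.2570 / (36955.8450 * 3.5650)
Result: 9.5410e-06 mol/L


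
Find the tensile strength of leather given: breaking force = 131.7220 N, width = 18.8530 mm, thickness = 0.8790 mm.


Formula: TS = force / (width * thickness)
Substituting: TS = 131.7220 / (18.8530 * 0.8790)
Result: 7.9486 N/mm^2


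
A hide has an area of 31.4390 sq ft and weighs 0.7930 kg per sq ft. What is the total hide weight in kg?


Formula: Weight = area * weight_per_sqft
Substituting: Weight = 31.4390 * 0.7930
Result: 24.9311 kg


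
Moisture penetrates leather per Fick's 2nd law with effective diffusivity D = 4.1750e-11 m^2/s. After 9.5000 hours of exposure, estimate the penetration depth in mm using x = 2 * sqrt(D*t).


t = 9.5000 hr * 3600 = 34200.0000 s
D * t = 4.1750e-11 * 34200.0000 = 1.4279e-06
x = 2 * sqrt(D*t) = 2 * sqrt(1.4279e-06) = 0.00238985 m = 2.3899 mm


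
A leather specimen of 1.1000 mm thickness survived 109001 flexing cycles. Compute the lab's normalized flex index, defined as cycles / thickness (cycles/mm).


Formula: Index = cycles / thickness
Substituting: Index = 109001 / 1.1000
Result: 99091.8182 cycles/mm


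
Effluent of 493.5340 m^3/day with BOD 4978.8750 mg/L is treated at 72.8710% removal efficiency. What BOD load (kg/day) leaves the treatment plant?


Load_in = volume * conc / 1000 = 493.5340 * 4978.8750 / 1000 = 2457.2441 kg/day
Removed = Load_in * eff / 100 = 2457.2441 * 72.8710 / 100 = 1790.6183 kg/day
Load_out = Load_in - Removed = 2457.2441 - 1790.6183 = 666.6258 kg/day


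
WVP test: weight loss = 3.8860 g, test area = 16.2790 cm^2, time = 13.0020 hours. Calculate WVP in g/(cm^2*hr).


Formula: WVP = loss / (area * time)
Substituting: WVP = 3.8860 / (16.2790 * 13.0020)
Result: 0.0183597 g/(cm^2*hr)


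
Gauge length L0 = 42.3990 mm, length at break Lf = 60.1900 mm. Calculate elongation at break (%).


Formula: Elongation = (Lf - L0) / L0 * 100
Substituting: Elongation = (60.1900 - 42.3990) / 42.3990 * 100
Result: 41.9609 %


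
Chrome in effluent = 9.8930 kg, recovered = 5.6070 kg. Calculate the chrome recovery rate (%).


Formula: Recovery = recovered / input * 100
Substituting: Recovery = 5.6070 / 9.8930 * 100
Result: 56.6764 %


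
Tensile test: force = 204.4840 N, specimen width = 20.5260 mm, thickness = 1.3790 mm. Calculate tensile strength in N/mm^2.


Formula: TS = force / (width * thickness)
Substituting: TS = 204.4840 / (20.5260 * 1.3790)
Result: 7.2242 N/mm^2


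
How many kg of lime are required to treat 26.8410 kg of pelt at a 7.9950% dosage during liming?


Formula: Lime = substrate * pct / 100
Substituting: Lime = 26.8410 * 7.9950 / 100
Result: 2.1459 kg


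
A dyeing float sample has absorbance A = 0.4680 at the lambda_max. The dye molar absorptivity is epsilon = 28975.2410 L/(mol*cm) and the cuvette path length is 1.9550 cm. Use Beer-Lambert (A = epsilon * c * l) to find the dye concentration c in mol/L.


Formula: c = A / (epsilon * l)
Substituting: c = 0.4680 / (28975.2410 * 1.9550)
Result: 8.2617e-06 mol/L


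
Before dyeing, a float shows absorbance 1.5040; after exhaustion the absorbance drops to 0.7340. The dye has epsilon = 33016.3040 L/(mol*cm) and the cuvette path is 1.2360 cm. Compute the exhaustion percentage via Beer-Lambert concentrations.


c_initial = A_i / (epsilon * l) = 1.5040 / (33016.3040 * 1.2360) = 3.6855e-05 mol/L
c_final = A_f / (epsilon * l) = 0.7340 / (33016.3040 * 1.2360) = 1.7987e-05 mol/L
Exhaustion = (c_initial - c_final) / c_initial * 100 = (3.6855e-05 - 1.7987e-05) / 3.6855e-05 * 100 = 51.1968 %


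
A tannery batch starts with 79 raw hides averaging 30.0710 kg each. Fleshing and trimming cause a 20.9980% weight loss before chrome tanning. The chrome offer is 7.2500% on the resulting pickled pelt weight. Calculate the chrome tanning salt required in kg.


Total_raw = N * avg_wt = 79 * 30.0710 = 2375.6090 kg
Substrate = Total_raw * (1 - loss/100) = 2375.6090 * (1 - 20.9980/100) = 1876.7786 kg
Chrome = Substrate * pct / 100 = 1876.7786 * 7.2500 / 100 = 136.0665 kg


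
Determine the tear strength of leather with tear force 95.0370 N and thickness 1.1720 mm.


Formula: Tear strength = force / thickness
Substituting: Tear strength = 95.0370 / 1.1720
Result: 81.0896 N/mm


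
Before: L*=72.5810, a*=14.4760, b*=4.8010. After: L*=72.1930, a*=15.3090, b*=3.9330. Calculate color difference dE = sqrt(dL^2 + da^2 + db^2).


dL = -0.3880, da = 0.8330, db = -0.8680
dE = sqrt((-0.3880)^2 + 0.8330^2 + (-0.8680)^2) = 1.2641


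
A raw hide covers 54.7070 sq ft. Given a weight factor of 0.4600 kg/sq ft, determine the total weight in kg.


Formula: Weight = area * weight_per_sqft
Substituting: Weight = 54.7070 * 0.4600
Result: 25.1652 kg


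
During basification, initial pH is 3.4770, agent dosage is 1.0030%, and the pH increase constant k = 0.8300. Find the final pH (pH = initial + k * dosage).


Formula: pH_final = pH_initial + k * base_pct
Substituting: pH_final = 3.4770 + 0.8300 * 1.0030
Result: 4.3095


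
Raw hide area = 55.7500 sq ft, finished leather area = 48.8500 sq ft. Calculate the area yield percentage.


Formula: Yield = finished / raw * 100
Substituting: Yield = 48.8500 / 55.7500 * 100
Result: 87.6233 %


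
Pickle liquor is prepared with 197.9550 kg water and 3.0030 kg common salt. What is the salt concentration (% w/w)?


Formula: Conc = salt / (water + salt) * 100
Substituting: Conc = 3.0030 / (197.9550 + 3.0030) * 100
Result: 1.4943 %


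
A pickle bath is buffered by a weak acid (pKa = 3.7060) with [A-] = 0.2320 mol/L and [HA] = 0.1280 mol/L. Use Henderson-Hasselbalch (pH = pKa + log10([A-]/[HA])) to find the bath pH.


ratio = [A-] / [HA] = 0.2320 / 0.1280 = 1.8125
log10(ratio) = 0.2583
pH = pKa + log10(ratio) = 3.7060 + 0.2583 = 3.9643


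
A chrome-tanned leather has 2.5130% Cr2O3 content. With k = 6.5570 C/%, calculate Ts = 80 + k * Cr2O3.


Formula: Ts = 80 + k * Cr2O3
Substituting: Ts = 80 + 6.5570 * 2.5130
Result: 96.4777 C


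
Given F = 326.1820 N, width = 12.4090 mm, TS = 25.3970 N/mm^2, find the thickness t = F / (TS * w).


Formula: t = F / (TS * w)
Substituting: t = 326.1820 / (25.3970 * 12.4090)
Result: 1.0350 mm


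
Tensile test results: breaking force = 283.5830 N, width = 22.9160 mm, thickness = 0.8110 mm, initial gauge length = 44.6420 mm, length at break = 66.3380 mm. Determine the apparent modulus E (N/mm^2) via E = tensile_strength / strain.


TS = F / (w * t) = 283.5830 / (22.9160 * 0.8110) = 15.2588 N/mm^2
strain = (Lf - L0) / L0 = (66.3380 - 44.6420) / 44.6420 = 0.4860
E = TS / strain = 15.2588 / 0.4860 = 31.3967 N/mm^2


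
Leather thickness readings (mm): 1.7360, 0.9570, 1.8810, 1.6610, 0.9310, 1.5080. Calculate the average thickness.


Formula: Average = sum / n
Substituting: Average = 8.6740 / 6
Result: 1.4457 mm


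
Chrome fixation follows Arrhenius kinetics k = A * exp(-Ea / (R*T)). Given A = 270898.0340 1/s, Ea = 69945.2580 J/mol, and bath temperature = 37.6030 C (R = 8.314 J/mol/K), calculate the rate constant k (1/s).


T_K = T_C + 273.15 = 37.6030 + 273.15 = 310.7530 K
exponent = -Ea / (R * T_K) = -69945.2580 / (8.314 * 310.7530) = -27.0728
k = A * exp(exponent) = 270898.0340 * exp(-27.0728) = 4.7342e-07 1/s


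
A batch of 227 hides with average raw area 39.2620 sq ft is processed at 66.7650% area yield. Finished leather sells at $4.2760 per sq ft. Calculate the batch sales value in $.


Raw_total = N * avg_area = 227 * 39.2620 = 8912.4740 sq ft
Finished = Raw_total * yield / 100 = 8912.4740 * 66.7650 / 100 = 5950.4133 sq ft
Value = Finished * price = 5950.4133 * 4.2760 = 25443.9671 $


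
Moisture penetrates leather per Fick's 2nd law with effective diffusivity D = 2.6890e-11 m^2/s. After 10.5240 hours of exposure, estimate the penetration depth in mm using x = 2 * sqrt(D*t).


t = 10.5240 hr * 3600 = 37886.4000 s
D * t = 2.6890e-11 * 37886.4000 = 1.0188e-06
x = 2 * sqrt(D*t) = 2 * sqrt(1.0188e-06) = 0.00201868 m = 2.0187 mm


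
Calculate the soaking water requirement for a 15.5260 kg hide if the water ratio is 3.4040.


Formula: Water = hide_weight * ratio
Substituting: Water = 15.5260 * 3.4040
Result: 52.8505 kg


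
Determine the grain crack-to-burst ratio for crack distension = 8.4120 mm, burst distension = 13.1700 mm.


Formula: Ratio = crack / burst
Substituting: Ratio = 8.4120 / 13.1700
Result: 0.6387


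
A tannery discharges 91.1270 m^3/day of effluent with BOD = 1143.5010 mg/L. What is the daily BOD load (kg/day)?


Formula: BOD_load = volume * conc / 1000
Substituting: BOD_load = 91.1270 * 1143.5010 / 1000
Result: 104.2038 kg/day


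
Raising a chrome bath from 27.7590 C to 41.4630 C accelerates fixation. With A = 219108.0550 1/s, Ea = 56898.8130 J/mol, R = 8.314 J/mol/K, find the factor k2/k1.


T1 = 27.7590 + 273.15 = 300.9090 K; T2 = 41.4630 + 273.15 = 314.6130 K
k1 = A * exp(-Ea/(R*T1)) = 219108.0550 * exp(-56898.8130/(8.314*300.9090)) = 2.9058e-05 1/s
k2 = A * exp(-Ea/(R*T2)) = 219108.0550 * exp(-56898.8130/(8.314*314.6130)) = 7.8254e-05 1/s
k2/k1 = 7.8254e-05 / 2.9058e-05 = 2.6930


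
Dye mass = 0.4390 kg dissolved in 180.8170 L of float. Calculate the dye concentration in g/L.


Formula: Conc = dye_mass(kg) / volume(L) * 1000
Substituting: Conc = 0.4390 / 180.8170 * 1000
Result: 2.4279 g/L


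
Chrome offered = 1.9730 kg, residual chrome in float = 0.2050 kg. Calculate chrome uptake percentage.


Formula: Uptake = (offered - residual) / offered * 100
Substituting: Uptake = (1.9730 - 0.2050) / 1.9730 * 100
Result: 89.6097 %


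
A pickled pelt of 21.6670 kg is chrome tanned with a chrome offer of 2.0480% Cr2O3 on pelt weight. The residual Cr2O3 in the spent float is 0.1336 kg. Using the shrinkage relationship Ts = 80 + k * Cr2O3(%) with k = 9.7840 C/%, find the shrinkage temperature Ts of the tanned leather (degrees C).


Offered = pelt * offer_pct / 100 = 21.6670 * 2.0480 / 100 = 0.4437 kg
Uptake = offered - residual = 0.4437 - 0.1336 = 0.3101 kg
Cr2O3% on pelt = uptake / pelt * 100 = 0.3101 / 21.6670 * 100 = 1.4314 %
Ts = 80 + k * Cr2O3% = 80 + 9.7840 * 1.4314 = 94.0048 C


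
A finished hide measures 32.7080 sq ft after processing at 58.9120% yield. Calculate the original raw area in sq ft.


Formula: raw = finished * 100 / yield
Substituting: raw = 32.7080 * 100 / 58.9120
Result: 55.5201 sq ft


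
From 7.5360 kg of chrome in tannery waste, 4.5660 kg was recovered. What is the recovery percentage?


Formula: Recovery = recovered / input * 100
Substituting: Recovery = 4.5660 / 7.5360 * 100
Result: 60.5892 %


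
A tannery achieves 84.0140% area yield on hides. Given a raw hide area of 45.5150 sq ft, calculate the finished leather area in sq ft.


Formula: finished = raw * yield / 100
Substituting: finished = 45.5150 * 84.0140 / 100
Result: 38.2390 sq ft


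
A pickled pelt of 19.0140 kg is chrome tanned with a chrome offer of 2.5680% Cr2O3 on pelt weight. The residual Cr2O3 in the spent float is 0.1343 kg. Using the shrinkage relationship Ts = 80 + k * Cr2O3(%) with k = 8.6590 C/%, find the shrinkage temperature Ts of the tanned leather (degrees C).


Offered = pelt * offer_pct / 100 = 19.0140 * 2.5680 / 100 = 0.4883 kg
Uptake = offered - residual = 0.4883 - 0.1343 = 0.3540 kg
Cr2O3% on pelt = uptake / pelt * 100 = 0.3540 / 19.0140 * 100 = 1.8617 %
Ts = 80 + k * Cr2O3% = 80 + 8.6590 * 1.8617 = 96.1203 C
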